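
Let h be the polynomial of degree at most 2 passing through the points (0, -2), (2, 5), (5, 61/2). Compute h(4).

Using the Lagrange interpolation formula with nodes 0, 2, 5:
  L_0(u) = (u - 2)(u - 5) / 10
  L_1(u) = u(u - 5) / -6
  L_2(u) = u(u - 2) / 15
Then h(u) = -2·L_0(u) + 5·L_1(u) + 61/2·L_2(u).
Expanding and collecting terms gives h(u) = u² + (3/2)u - 2.
Evaluating at u = 4: h(4) = 20.

20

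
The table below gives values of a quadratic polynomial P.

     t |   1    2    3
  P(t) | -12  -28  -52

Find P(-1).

Write P(t) = at^2 + bt + c. Substituting each data point gives a linear system:
  a + b + c = -12
  4a + 2b + c = -28
  9a + 3b + c = -52
Solving the system yields a = -4, b = -4, c = -4.
So P(t) = -4t^2 - 4t - 4.
Then P(-1) = -4.

-4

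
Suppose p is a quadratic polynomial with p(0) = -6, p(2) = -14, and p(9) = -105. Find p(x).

p(x) = -x^2 - 2x - 6

Write p(x) = ax^2 + bx + c. Substituting each data point gives a linear system:
  c = -6
  4a + 2b + c = -14
  81a + 9b + c = -105
Solving the system yields a = -1, b = -2, c = -6.
So p(x) = -x^2 - 2x - 6.
Check: p(2) = -14. ✓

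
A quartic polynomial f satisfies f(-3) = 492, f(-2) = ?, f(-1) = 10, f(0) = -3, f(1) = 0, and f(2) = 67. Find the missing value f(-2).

The 5 known points determine the degree-4 polynomial uniquely.
Write f(x) = ax^4 + bx^3 + cx^2 + dx + e. Substituting each data point gives a linear system:
  81a - 27b + 9c - 3d + e = 492
  a - b + c - d + e = 10
  e = -3
  a + b + c + d + e = 0
  16a + 8b + 4c + 2d + e = 67
Solving the system yields a = 5, b = -2, c = 3, d = -3, e = -3.
So f(x) = 5x^4 - 2x^3 + 3x^2 - 3x - 3.
Then f(-2) = 111.

111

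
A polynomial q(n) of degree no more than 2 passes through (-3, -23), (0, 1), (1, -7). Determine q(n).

q(n) = -4n^2 - 4n + 1

Using the Lagrange interpolation formula with nodes -3, 0, 1:
  L_0(n) = n(n - 1) / 12
  L_1(n) = (n + 3)(n - 1) / -3
  L_2(n) = (n + 3)n / 4
Then q(n) = -23·L_0(n) + 1·L_1(n) - 7·L_2(n).
Expanding and collecting terms gives q(n) = -4n^2 - 4n + 1.
Check: q(1) = -7. ✓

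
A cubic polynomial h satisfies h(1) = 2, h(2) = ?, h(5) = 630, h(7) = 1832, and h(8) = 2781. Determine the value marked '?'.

27

The 4 known points determine the degree-3 polynomial uniquely.
Write h(x) = ax^3 + bx^2 + cx + d. Substituting each data point gives a linear system:
  a + b + c + d = 2
  125a + 25b + 5c + d = 630
  343a + 49b + 7c + d = 1832
  512a + 64b + 8c + d = 2781
Solving the system yields a = 6, b = -4, c = -5, d = 5.
So h(x) = 6x^3 - 4x^2 - 5x + 5.
Then h(2) = 27.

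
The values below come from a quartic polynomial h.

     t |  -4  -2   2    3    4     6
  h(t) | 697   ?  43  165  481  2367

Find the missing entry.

55

The 5 known points determine the degree-4 polynomial uniquely.
Write h(t) = at^4 + bt^3 + ct^2 + dt + e. Substituting each data point gives a linear system:
  256a - 64b + 16c - 4d + e = 697
  16a + 8b + 4c + 2d + e = 43
  81a + 27b + 9c + 3d + e = 165
  256a + 64b + 16c + 4d + e = 481
  1296a + 216b + 36c + 6d + e = 2367
Solving the system yields a = 2, b = -2, c = 5, d = 5, e = -3.
So h(t) = 2t^4 - 2t^3 + 5t^2 + 5t - 3.
Then h(-2) = 55.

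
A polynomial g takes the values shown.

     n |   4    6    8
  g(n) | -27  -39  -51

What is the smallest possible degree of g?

Forward differences of the values at n = 4, 6, 8:
  g  : -27  -39  -51
  Δ  : -12  -12
  Δ^2: 0
The first differences are constant (-12) and nonzero, while all higher differences vanish, so the minimal degree is 1.

1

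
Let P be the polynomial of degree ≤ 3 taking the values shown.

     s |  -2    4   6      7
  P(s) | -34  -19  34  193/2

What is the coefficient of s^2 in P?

Write P(s) = as^3 + bs^2 + cs + d. Substituting each data point gives a linear system:
  -8a + 4b - 2c + d = -34
  64a + 16b + 4c + d = -19
  216a + 36b + 6c + d = 34
  343a + 49b + 7c + d = 193/2
Solving the system yields a = 1, b = -5, c = 1/2, d = -5.
So P(s) = s^3 - 5s^2 + (1/2)s - 5.
The coefficient of s^2 is -5.

-5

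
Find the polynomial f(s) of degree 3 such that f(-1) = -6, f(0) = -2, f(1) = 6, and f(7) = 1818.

f(s) = 5s^3 + 2s^2 + s - 2

Write f(s) = as^3 + bs^2 + cs + d. Substituting each data point gives a linear system:
  -a + b - c + d = -6
  d = -2
  a + b + c + d = 6
  343a + 49b + 7c + d = 1818
Solving the system yields a = 5, b = 2, c = 1, d = -2.
So f(s) = 5s³ + 2s² + s - 2.
Check: f(7) = 1818. ✓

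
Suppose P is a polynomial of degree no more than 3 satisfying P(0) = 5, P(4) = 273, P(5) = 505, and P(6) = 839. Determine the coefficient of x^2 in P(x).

6

Write P(x) = ax^3 + bx^2 + cx + d. Substituting each data point gives a linear system:
  d = 5
  64a + 16b + 4c + d = 273
  125a + 25b + 5c + d = 505
  216a + 36b + 6c + d = 839
Solving the system yields a = 3, b = 6, c = -5, d = 5.
So P(x) = 3x^3 + 6x^2 - 5x + 5.
The coefficient of x^2 is 6.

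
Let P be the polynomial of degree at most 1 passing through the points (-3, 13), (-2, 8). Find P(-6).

Using the Lagrange interpolation formula with nodes -3, -2:
  L_0(n) = (n + 2) / -1
  L_1(n) = (n + 3) / 1
Then P(n) = 13·L_0(n) + 8·L_1(n).
Expanding and collecting terms gives P(n) = -5n - 2.
Evaluating at n = -6: P(-6) = 28.

28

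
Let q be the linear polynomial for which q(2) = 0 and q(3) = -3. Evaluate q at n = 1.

Write q(n) = an + b. Substituting each data point gives a linear system:
  2a + b = 0
  3a + b = -3
Solving the system yields a = -3, b = 6.
So q(n) = -3n + 6.
Then q(1) = 3.

3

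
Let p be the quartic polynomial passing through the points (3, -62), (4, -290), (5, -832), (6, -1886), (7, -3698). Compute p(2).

Forward differences of the values at t = 3, 4, 5, 6, 7:
  p  : -62  -290  -832  -1886  -3698
  Δ  : -228  -542  -1054  -1812
  Δ^2: -314  -512  -758
  Δ^3: -198  -246
  Δ^4: -48
The fourth differences are constant, confirming degree 4.
Interpolating (Newton forward form) and evaluating at t = 2 gives p(2) = 2.

2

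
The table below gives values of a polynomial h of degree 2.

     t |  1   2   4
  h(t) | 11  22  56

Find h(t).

Using the Lagrange interpolation formula with nodes 1, 2, 4:
  L_0(t) = (t - 2)(t - 4) / 3
  L_1(t) = (t - 1)(t - 4) / -2
  L_2(t) = (t - 1)(t - 2) / 6
Then h(t) = 11·L_0(t) + 22·L_1(t) + 56·L_2(t).
Expanding and collecting terms gives h(t) = 2t^2 + 5t + 4.
Check: h(1) = 11. ✓

h(t) = 2t^2 + 5t + 4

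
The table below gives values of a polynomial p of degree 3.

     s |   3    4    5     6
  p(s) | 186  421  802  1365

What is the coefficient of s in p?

6

Write p(s) = as^3 + bs^2 + cs + d. Substituting each data point gives a linear system:
  27a + 9b + 3c + d = 186
  64a + 16b + 4c + d = 421
  125a + 25b + 5c + d = 802
  216a + 36b + 6c + d = 1365
Solving the system yields a = 6, b = 1, c = 6, d = -3.
So p(s) = 6s^3 + s^2 + 6s - 3.
The coefficient of s is 6.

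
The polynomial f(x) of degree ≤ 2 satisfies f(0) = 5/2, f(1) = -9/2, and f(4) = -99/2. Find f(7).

-261/2

Write f(x) = ax^2 + bx + c. Substituting each data point gives a linear system:
  c = 5/2
  a + b + c = -9/2
  16a + 4b + c = -99/2
Solving the system yields a = -2, b = -5, c = 5/2.
So f(x) = -2x^2 - 5x + 5/2.
Then f(7) = -261/2.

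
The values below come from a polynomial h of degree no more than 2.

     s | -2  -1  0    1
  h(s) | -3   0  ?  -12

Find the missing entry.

-3

On equispaced nodes a degree-2 polynomial has vanishing third forward difference, so
  - h(-2) + 3·h(-1) - 3·h(0) + h(1) = 0.
Substituting the known values and solving for h(0):
  -3·h(0) = 9
  h(0) = -3.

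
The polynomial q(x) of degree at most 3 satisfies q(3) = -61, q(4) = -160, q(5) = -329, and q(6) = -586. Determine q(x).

Write q(x) = ax^3 + bx^2 + cx + d. Substituting each data point gives a linear system:
  27a + 9b + 3c + d = -61
  64a + 16b + 4c + d = -160
  125a + 25b + 5c + d = -329
  216a + 36b + 6c + d = -586
Solving the system yields a = -3, b = 1, c = 5, d = -4.
So q(x) = -3x^3 + x^2 + 5x - 4.
Check: q(4) = -160. ✓

q(x) = -3x^3 + x^2 + 5x - 4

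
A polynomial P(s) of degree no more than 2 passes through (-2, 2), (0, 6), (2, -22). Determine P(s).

P(s) = -4s^2 - 6s + 6

Using the Lagrange interpolation formula with nodes -2, 0, 2:
  L_0(s) = s(s - 2) / 8
  L_1(s) = (s + 2)(s - 2) / -4
  L_2(s) = (s + 2)s / 8
Then P(s) = 2·L_0(s) + 6·L_1(s) - 22·L_2(s).
Expanding and collecting terms gives P(s) = -4s^2 - 6s + 6.
Check: P(-2) = 2. ✓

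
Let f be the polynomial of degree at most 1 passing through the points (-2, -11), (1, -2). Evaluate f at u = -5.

-20

Write f(u) = au + b. Substituting each data point gives a linear system:
  -2a + b = -11
  a + b = -2
Solving the system yields a = 3, b = -5.
So f(u) = 3u - 5.
Then f(-5) = -20.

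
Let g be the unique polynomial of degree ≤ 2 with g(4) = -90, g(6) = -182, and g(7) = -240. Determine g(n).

Write g(n) = an^2 + bn + c. Substituting each data point gives a linear system:
  16a + 4b + c = -90
  36a + 6b + c = -182
  49a + 7b + c = -240
Solving the system yields a = -4, b = -6, c = -2.
So g(n) = -4n² - 6n - 2.
Check: g(7) = -240. ✓

g(n) = -4n^2 - 6n - 2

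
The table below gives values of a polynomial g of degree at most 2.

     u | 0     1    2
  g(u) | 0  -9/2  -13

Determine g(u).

Write g(u) = au^2 + bu + c. Substituting each data point gives a linear system:
  c = 0
  a + b + c = -9/2
  4a + 2b + c = -13
Solving the system yields a = -2, b = -5/2, c = 0.
So g(u) = -2u^2 - (5/2)u.
Check: g(1) = -9/2. ✓

g(u) = -2u^2 - (5/2)u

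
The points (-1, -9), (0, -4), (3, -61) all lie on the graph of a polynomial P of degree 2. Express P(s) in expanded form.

Write P(s) = as^2 + bs + c. Substituting each data point gives a linear system:
  a - b + c = -9
  c = -4
  9a + 3b + c = -61
Solving the system yields a = -6, b = -1, c = -4.
So P(s) = -6s^2 - s - 4.
Check: P(3) = -61. ✓

P(s) = -6s^2 - s - 4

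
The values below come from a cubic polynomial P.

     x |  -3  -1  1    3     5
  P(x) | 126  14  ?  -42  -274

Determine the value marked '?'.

6

The 4 known points determine the degree-3 polynomial uniquely.
Write P(x) = ax^3 + bx^2 + cx + d. Substituting each data point gives a linear system:
  -27a + 9b - 3c + d = 126
  -a + b - c + d = 14
  27a + 9b + 3c + d = -42
  125a + 25b + 5c + d = -274
Solving the system yields a = -3, b = 4, c = -1, d = 6.
So P(x) = -3x^3 + 4x^2 - x + 6.
Then P(1) = 6.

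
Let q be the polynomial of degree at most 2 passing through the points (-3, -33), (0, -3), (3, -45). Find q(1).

Write q(x) = ax^2 + bx + c. Substituting each data point gives a linear system:
  9a - 3b + c = -33
  c = -3
  9a + 3b + c = -45
Solving the system yields a = -4, b = -2, c = -3.
So q(x) = -4x^2 - 2x - 3.
Then q(1) = -9.

-9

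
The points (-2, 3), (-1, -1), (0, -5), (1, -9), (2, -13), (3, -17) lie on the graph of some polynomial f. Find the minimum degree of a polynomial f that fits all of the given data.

1

Forward differences of the values at x = -2, -1, 0, 1, 2, 3:
  f  : 3  -1  -5  -9  -13  -17
  Δ  : -4  -4  -4  -4  -4
  Δ^2: 0  0  0  0
  Δ^3: 0  0  0
  Δ^4: 0  0
  Δ^5: 0
The first differences are constant (-4) and nonzero, while all higher differences vanish, so the minimal degree is 1.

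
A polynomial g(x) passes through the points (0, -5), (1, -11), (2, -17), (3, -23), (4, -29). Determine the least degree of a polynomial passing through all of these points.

1

Forward differences of the values at x = 0, 1, 2, 3, 4:
  g  : -5  -11  -17  -23  -29
  Δ  : -6  -6  -6  -6
  Δ^2: 0  0  0
  Δ^3: 0  0
  Δ^4: 0
The first differences are constant (-6) and nonzero, while all higher differences vanish, so the minimal degree is 1.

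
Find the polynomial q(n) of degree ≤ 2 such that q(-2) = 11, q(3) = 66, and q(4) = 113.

Write q(n) = an^2 + bn + c. Substituting each data point gives a linear system:
  4a - 2b + c = 11
  9a + 3b + c = 66
  16a + 4b + c = 113
Solving the system yields a = 6, b = 5, c = -3.
So q(n) = 6n² + 5n - 3.
Check: q(4) = 113. ✓

q(n) = 6n^2 + 5n - 3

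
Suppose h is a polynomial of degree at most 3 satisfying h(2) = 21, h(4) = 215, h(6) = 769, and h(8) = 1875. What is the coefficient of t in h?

Write h(t) = at^3 + bt^2 + ct + d. Substituting each data point gives a linear system:
  8a + 4b + 2c + d = 21
  64a + 16b + 4c + d = 215
  216a + 36b + 6c + d = 769
  512a + 64b + 8c + d = 1875
Solving the system yields a = 4, b = -3, c = 3, d = -5.
So h(t) = 4t^3 - 3t^2 + 3t - 5.
The coefficient of t is 3.

3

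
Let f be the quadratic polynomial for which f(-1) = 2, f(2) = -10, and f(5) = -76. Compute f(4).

Write f(u) = au^2 + bu + c. Substituting each data point gives a linear system:
  a - b + c = 2
  4a + 2b + c = -10
  25a + 5b + c = -76
Solving the system yields a = -3, b = -1, c = 4.
So f(u) = -3u^2 - u + 4.
Then f(4) = -48.

-48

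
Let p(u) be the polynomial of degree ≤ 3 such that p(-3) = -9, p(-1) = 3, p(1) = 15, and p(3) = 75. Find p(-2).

Using the Lagrange interpolation formula with nodes -3, -1, 1, 3:
  L_0(u) = (u + 1)(u - 1)(u - 3) / -48
  L_1(u) = (u + 3)(u - 1)(u - 3) / 16
  L_2(u) = (u + 3)(u + 1)(u - 3) / -16
  L_3(u) = (u + 3)(u + 1)(u - 1) / 48
Then p(u) = -9·L_0(u) + 3·L_1(u) + 15·L_2(u) + 75·L_3(u).
Expanding and collecting terms gives p(u) = u³ + 3u² + 5u + 6.
Evaluating at u = -2: p(-2) = 0.

0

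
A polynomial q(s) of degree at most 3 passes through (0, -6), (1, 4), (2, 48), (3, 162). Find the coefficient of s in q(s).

5

Write q(s) = as^3 + bs^2 + cs + d. Substituting each data point gives a linear system:
  d = -6
  a + b + c + d = 4
  8a + 4b + 2c + d = 48
  27a + 9b + 3c + d = 162
Solving the system yields a = 6, b = -1, c = 5, d = -6.
So q(s) = 6s^3 - s^2 + 5s - 6.
The coefficient of s is 5.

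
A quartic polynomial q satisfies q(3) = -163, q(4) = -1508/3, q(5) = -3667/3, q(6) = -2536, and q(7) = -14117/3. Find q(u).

q(u) = -2u^4 + (1/3)u^3 - 2u - 4

Write q(u) = au^4 + bu^3 + cu^2 + du + e. Substituting each data point gives a linear system:
  81a + 27b + 9c + 3d + e = -163
  256a + 64b + 16c + 4d + e = -1508/3
  625a + 125b + 25c + 5d + e = -3667/3
  1296a + 216b + 36c + 6d + e = -2536
  2401a + 343b + 49c + 7d + e = -14117/3
Solving the system yields a = -2, b = 1/3, c = 0, d = -2, e = -4.
So q(u) = -2u^4 + (1/3)u^3 - 2u - 4.
Check: q(5) = -3667/3. ✓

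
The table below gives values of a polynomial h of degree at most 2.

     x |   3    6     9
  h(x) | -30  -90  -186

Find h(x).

Using the Lagrange interpolation formula with nodes 3, 6, 9:
  L_0(x) = (x - 6)(x - 9) / 18
  L_1(x) = (x - 3)(x - 9) / -9
  L_2(x) = (x - 3)(x - 6) / 18
Then h(x) = -30·L_0(x) - 90·L_1(x) - 186·L_2(x).
Expanding and collecting terms gives h(x) = -2x² - 2x - 6.
Check: h(6) = -90. ✓

h(x) = -2x^2 - 2x - 6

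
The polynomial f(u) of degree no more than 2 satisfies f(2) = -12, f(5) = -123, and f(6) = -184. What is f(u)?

Write f(u) = au^2 + bu + c. Substituting each data point gives a linear system:
  4a + 2b + c = -12
  25a + 5b + c = -123
  36a + 6b + c = -184
Solving the system yields a = -6, b = 5, c = 2.
So f(u) = -6u² + 5u + 2.
Check: f(2) = -12. ✓

f(u) = -6u^2 + 5u + 2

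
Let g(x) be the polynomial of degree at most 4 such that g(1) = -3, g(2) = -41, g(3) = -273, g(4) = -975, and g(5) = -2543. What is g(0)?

Forward differences of the values at x = 1, 2, 3, 4, 5:
  g  : -3  -41  -273  -975  -2543
  Δ  : -38  -232  -702  -1568
  Δ^2: -194  -470  -866
  Δ^3: -276  -396
  Δ^4: -120
The fourth differences are constant, confirming degree 4.
Interpolating (Newton forward form) and evaluating at x = 0 gives g(0) = -3.

-3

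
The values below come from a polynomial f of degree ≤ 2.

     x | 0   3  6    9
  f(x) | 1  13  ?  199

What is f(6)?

79

On equispaced nodes a degree-2 polynomial has vanishing third forward difference, so
  - f(0) + 3·f(3) - 3·f(6) + f(9) = 0.
Substituting the known values and solving for f(6):
  -3·f(6) = -237
  f(6) = 79.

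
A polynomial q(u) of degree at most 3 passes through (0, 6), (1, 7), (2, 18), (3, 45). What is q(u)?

Using the Lagrange interpolation formula with nodes 0, 1, 2, 3:
  L_0(u) = (u - 1)(u - 2)(u - 3) / -6
  L_1(u) = u(u - 2)(u - 3) / 2
  L_2(u) = u(u - 1)(u - 3) / -2
  L_3(u) = u(u - 1)(u - 2) / 6
Then q(u) = 6·L_0(u) + 7·L_1(u) + 18·L_2(u) + 45·L_3(u).
Expanding and collecting terms gives q(u) = u^3 + 2u^2 - 2u + 6.
Check: q(2) = 18. ✓

q(u) = u^3 + 2u^2 - 2u + 6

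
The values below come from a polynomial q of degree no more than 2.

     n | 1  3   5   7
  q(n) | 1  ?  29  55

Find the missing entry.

On equispaced nodes a degree-2 polynomial has vanishing third forward difference, so
  - q(1) + 3·q(3) - 3·q(5) + q(7) = 0.
Substituting the known values and solving for q(3):
  3·q(3) = 33
  q(3) = 11.

11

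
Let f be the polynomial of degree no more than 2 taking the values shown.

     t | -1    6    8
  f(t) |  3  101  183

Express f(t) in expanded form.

Write f(t) = at^2 + bt + c. Substituting each data point gives a linear system:
  a - b + c = 3
  36a + 6b + c = 101
  64a + 8b + c = 183
Solving the system yields a = 3, b = -1, c = -1.
So f(t) = 3t^2 - t - 1.
Check: f(8) = 183. ✓

f(t) = 3t^2 - t - 1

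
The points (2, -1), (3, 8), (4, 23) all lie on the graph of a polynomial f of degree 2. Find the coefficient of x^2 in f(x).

3

Write f(x) = ax^2 + bx + c. Substituting each data point gives a linear system:
  4a + 2b + c = -1
  9a + 3b + c = 8
  16a + 4b + c = 23
Solving the system yields a = 3, b = -6, c = -1.
So f(x) = 3x² - 6x - 1.
The leading coefficient is 3.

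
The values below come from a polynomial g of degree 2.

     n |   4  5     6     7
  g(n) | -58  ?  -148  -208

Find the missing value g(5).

The 3 known points determine the degree-2 polynomial uniquely.
Write g(n) = an^2 + bn + c. Substituting each data point gives a linear system:
  16a + 4b + c = -58
  36a + 6b + c = -148
  49a + 7b + c = -208
Solving the system yields a = -5, b = 5, c = 2.
So g(n) = -5n^2 + 5n + 2.
Then g(5) = -98.

-98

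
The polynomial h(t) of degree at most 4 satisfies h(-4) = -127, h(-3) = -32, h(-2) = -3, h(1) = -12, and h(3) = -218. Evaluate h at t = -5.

Write h(t) = at^4 + bt^3 + ct^2 + dt + e. Substituting each data point gives a linear system:
  256a - 64b + 16c - 4d + e = -127
  81a - 27b + 9c - 3d + e = -32
  16a - 8b + 4c - 2d + e = -3
  a + b + c + d + e = -12
  81a + 27b + 9c + 3d + e = -218
Solving the system yields a = -1, b = -3, c = -5, d = -4, e = 1.
So h(t) = -t^4 - 3t^3 - 5t^2 - 4t + 1.
Then h(-5) = -354.

-354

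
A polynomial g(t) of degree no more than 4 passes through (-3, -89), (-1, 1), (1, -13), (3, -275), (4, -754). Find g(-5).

-907

Write g(t) = at^4 + bt^3 + ct^2 + dt + e. Substituting each data point gives a linear system:
  81a - 27b + 9c - 3d + e = -89
  a - b + c - d + e = 1
  a + b + c + d + e = -13
  81a + 27b + 9c + 3d + e = -275
  256a + 64b + 16c + 4d + e = -754
Solving the system yields a = -2, b = -3, c = -2, d = -4, e = -2.
So g(t) = -2t^4 - 3t^3 - 2t^2 - 4t - 2.
Then g(-5) = -907.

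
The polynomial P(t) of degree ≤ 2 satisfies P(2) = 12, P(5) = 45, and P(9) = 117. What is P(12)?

Using the Lagrange interpolation formula with nodes 2, 5, 9:
  L_0(t) = (t - 5)(t - 9) / 21
  L_1(t) = (t - 2)(t - 9) / -12
  L_2(t) = (t - 2)(t - 5) / 28
Then P(t) = 12·L_0(t) + 45·L_1(t) + 117·L_2(t).
Expanding and collecting terms gives P(t) = t² + 4t.
Evaluating at t = 12: P(12) = 192.

192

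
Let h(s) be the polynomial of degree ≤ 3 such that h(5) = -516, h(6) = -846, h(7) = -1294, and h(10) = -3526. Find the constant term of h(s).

Write h(s) = as^3 + bs^2 + cs + d. Substituting each data point gives a linear system:
  125a + 25b + 5c + d = -516
  216a + 36b + 6c + d = -846
  343a + 49b + 7c + d = -1294
  1000a + 100b + 10c + d = -3526
Solving the system yields a = -3, b = -5, c = -2, d = -6.
So h(s) = -3s^3 - 5s^2 - 2s - 6.
The constant term is -6.

-6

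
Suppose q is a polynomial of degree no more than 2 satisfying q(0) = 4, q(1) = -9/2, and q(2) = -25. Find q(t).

Using the Lagrange interpolation formula with nodes 0, 1, 2:
  L_0(t) = (t - 1)(t - 2) / 2
  L_1(t) = t(t - 2) / -1
  L_2(t) = t(t - 1) / 2
Then q(t) = 4·L_0(t) - 9/2·L_1(t) - 25·L_2(t).
Expanding and collecting terms gives q(t) = -6t^2 - (5/2)t + 4.
Check: q(0) = 4. ✓

q(t) = -6t^2 - (5/2)t + 4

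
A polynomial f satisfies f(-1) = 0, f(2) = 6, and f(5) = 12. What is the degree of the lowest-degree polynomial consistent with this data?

1

Forward differences of the values at u = -1, 2, 5:
  f  : 0  6  12
  Δ  : 6  6
  Δ^2: 0
The first differences are constant (6) and nonzero, while all higher differences vanish, so the minimal degree is 1.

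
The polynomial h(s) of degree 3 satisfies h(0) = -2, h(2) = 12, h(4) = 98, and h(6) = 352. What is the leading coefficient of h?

Write h(s) = as^3 + bs^2 + cs + d. Substituting each data point gives a linear system:
  d = -2
  8a + 4b + 2c + d = 12
  64a + 16b + 4c + d = 98
  216a + 36b + 6c + d = 352
Solving the system yields a = 2, b = -3, c = 5, d = -2.
So h(s) = 2s^3 - 3s^2 + 5s - 2.
The leading coefficient is 2.

2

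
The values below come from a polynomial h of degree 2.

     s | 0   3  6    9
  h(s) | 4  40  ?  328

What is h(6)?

On equispaced nodes a degree-2 polynomial has vanishing third forward difference, so
  - h(0) + 3·h(3) - 3·h(6) + h(9) = 0.
Substituting the known values and solving for h(6):
  -3·h(6) = -444
  h(6) = 148.

148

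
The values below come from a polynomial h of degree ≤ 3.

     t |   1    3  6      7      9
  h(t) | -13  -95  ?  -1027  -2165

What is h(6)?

-653

The 4 known points determine the degree-3 polynomial uniquely.
Write h(t) = at^3 + bt^2 + ct + d. Substituting each data point gives a linear system:
  a + b + c + d = -13
  27a + 9b + 3c + d = -95
  343a + 49b + 7c + d = -1027
  729a + 81b + 9c + d = -2165
Solving the system yields a = -3, b = 1, c = -6, d = -5.
So h(t) = -3t^3 + t^2 - 6t - 5.
Then h(6) = -653.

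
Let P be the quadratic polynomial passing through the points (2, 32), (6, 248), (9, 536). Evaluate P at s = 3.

Using the Lagrange interpolation formula with nodes 2, 6, 9:
  L_0(s) = (s - 6)(s - 9) / 28
  L_1(s) = (s - 2)(s - 9) / -12
  L_2(s) = (s - 2)(s - 6) / 21
Then P(s) = 32·L_0(s) + 248·L_1(s) + 536·L_2(s).
Expanding and collecting terms gives P(s) = 6s^2 + 6s - 4.
Evaluating at s = 3: P(3) = 68.

68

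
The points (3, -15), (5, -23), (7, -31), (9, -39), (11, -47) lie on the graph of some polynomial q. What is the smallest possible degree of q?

1

Forward differences of the values at n = 3, 5, 7, 9, 11:
  q  : -15  -23  -31  -39  -47
  Δ  : -8  -8  -8  -8
  Δ^2: 0  0  0
  Δ^3: 0  0
  Δ^4: 0
The first differences are constant (-8) and nonzero, while all higher differences vanish, so the minimal degree is 1.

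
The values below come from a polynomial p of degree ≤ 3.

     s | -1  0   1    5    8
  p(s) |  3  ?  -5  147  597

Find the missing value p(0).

The 4 known points determine the degree-3 polynomial uniquely.
Write p(s) = as^3 + bs^2 + cs + d. Substituting each data point gives a linear system:
  -a + b - c + d = 3
  a + b + c + d = -5
  125a + 25b + 5c + d = 147
  512a + 64b + 8c + d = 597
Solving the system yields a = 1, b = 2, c = -5, d = -3.
So p(s) = s^3 + 2s^2 - 5s - 3.
Then p(0) = -3.

-3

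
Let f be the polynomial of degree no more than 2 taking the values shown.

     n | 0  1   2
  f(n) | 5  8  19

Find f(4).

65

Forward differences of the values at n = 0, 1, 2:
  f  : 5  8  19
  Δ  : 3  11
  Δ^2: 8
The second differences are constant, confirming degree 2.
Interpolating (Newton forward form) and evaluating at n = 4 gives f(4) = 65.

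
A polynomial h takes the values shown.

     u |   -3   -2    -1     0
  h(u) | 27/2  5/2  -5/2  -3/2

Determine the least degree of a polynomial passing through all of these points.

2

Forward differences of the values at u = -3, -2, -1, 0:
  h  : 27/2  5/2  -5/2  -3/2
  Δ  : -11  -5  1
  Δ^2: 6  6
  Δ^3: 0
The second differences are constant (6) and nonzero, while all higher differences vanish, so the minimal degree is 2.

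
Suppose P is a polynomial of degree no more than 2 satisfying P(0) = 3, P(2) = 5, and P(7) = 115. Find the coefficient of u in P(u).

-5

Write P(u) = au^2 + bu + c. Substituting each data point gives a linear system:
  c = 3
  4a + 2b + c = 5
  49a + 7b + c = 115
Solving the system yields a = 3, b = -5, c = 3.
So P(u) = 3u^2 - 5u + 3.
The coefficient of u is -5.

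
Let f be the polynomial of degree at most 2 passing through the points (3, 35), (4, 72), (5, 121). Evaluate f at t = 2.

10

Write f(t) = at^2 + bt + c. Substituting each data point gives a linear system:
  9a + 3b + c = 35
  16a + 4b + c = 72
  25a + 5b + c = 121
Solving the system yields a = 6, b = -5, c = -4.
So f(t) = 6t² - 5t - 4.
Then f(2) = 10.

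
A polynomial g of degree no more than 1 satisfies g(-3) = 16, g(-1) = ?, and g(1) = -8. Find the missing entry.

4

The 2 known points determine the degree-1 polynomial uniquely.
Write g(s) = as + b. Substituting each data point gives a linear system:
  -3a + b = 16
  a + b = -8
Solving the system yields a = -6, b = -2.
So g(s) = -6s - 2.
Then g(-1) = 4.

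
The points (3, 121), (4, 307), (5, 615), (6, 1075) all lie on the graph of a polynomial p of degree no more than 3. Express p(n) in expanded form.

Using the Lagrange interpolation formula with nodes 3, 4, 5, 6:
  L_0(n) = (n - 4)(n - 5)(n - 6) / -6
  L_1(n) = (n - 3)(n - 5)(n - 6) / 2
  L_2(n) = (n - 3)(n - 4)(n - 6) / -2
  L_3(n) = (n - 3)(n - 4)(n - 5) / 6
Then p(n) = 121·L_0(n) + 307·L_1(n) + 615·L_2(n) + 1075·L_3(n).
Expanding and collecting terms gives p(n) = 5n^3 + n^2 - 6n - 5.
Check: p(3) = 121. ✓

p(n) = 5n^3 + n^2 - 6n - 5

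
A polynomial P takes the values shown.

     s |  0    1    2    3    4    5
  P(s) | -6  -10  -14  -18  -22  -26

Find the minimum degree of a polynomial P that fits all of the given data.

1

Forward differences of the values at s = 0, 1, 2, 3, 4, 5:
  P  : -6  -10  -14  -18  -22  -26
  Δ  : -4  -4  -4  -4  -4
  Δ^2: 0  0  0  0
  Δ^3: 0  0  0
  Δ^4: 0  0
  Δ^5: 0
The first differences are constant (-4) and nonzero, while all higher differences vanish, so the minimal degree is 1.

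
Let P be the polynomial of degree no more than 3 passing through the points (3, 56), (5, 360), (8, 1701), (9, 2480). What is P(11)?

4680

Write P(n) = an^3 + bn^2 + cn + d. Substituting each data point gives a linear system:
  27a + 9b + 3c + d = 56
  125a + 25b + 5c + d = 360
  512a + 64b + 8c + d = 1701
  729a + 81b + 9c + d = 2480
Solving the system yields a = 4, b = -5, c = -4, d = 5.
So P(n) = 4n^3 - 5n^2 - 4n + 5.
Then P(11) = 4680.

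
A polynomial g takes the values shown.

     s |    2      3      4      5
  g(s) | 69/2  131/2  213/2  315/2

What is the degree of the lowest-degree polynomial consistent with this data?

2

Forward differences of the values at s = 2, 3, 4, 5:
  g  : 69/2  131/2  213/2  315/2
  Δ  : 31  41  51
  Δ^2: 10  10
  Δ^3: 0
The second differences are constant (10) and nonzero, while all higher differences vanish, so the minimal degree is 2.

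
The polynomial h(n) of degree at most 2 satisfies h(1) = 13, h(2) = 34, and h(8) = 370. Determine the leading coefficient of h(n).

Write h(n) = an^2 + bn + c. Substituting each data point gives a linear system:
  a + b + c = 13
  4a + 2b + c = 34
  64a + 8b + c = 370
Solving the system yields a = 5, b = 6, c = 2.
So h(n) = 5n² + 6n + 2.
The leading coefficient is 5.

5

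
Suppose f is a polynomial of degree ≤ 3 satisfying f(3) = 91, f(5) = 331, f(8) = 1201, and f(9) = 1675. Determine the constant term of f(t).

Write f(t) = at^3 + bt^2 + ct + d. Substituting each data point gives a linear system:
  27a + 9b + 3c + d = 91
  125a + 25b + 5c + d = 331
  512a + 64b + 8c + d = 1201
  729a + 81b + 9c + d = 1675
Solving the system yields a = 2, b = 2, c = 6, d = 1.
So f(t) = 2t^3 + 2t^2 + 6t + 1.
The constant term is 1.

1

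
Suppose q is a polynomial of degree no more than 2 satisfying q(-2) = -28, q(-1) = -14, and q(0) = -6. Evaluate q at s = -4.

-74

Forward differences of the values at s = -2, -1, 0:
  q  : -28  -14  -6
  Δ  : 14  8
  Δ^2: -6
The second differences are constant, confirming degree 2.
Interpolating (Newton forward form) and evaluating at s = -4 gives q(-4) = -74.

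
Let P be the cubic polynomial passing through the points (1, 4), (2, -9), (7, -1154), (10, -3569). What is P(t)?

P(t) = -4t^3 + 4t^2 + 3t + 1

Write P(t) = at^3 + bt^2 + ct + d. Substituting each data point gives a linear system:
  a + b + c + d = 4
  8a + 4b + 2c + d = -9
  343a + 49b + 7c + d = -1154
  1000a + 100b + 10c + d = -3569
Solving the system yields a = -4, b = 4, c = 3, d = 1.
So P(t) = -4t³ + 4t² + 3t + 1.
Check: P(2) = -9. ✓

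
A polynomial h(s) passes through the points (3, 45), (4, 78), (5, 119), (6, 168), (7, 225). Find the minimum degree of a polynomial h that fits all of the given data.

Forward differences of the values at s = 3, 4, 5, 6, 7:
  h  : 45  78  119  168  225
  Δ  : 33  41  49  57
  Δ^2: 8  8  8
  Δ^3: 0  0
  Δ^4: 0
The second differences are constant (8) and nonzero, while all higher differences vanish, so the minimal degree is 2.

2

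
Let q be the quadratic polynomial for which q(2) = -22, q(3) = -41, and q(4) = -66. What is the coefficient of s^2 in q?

Write q(s) = as^2 + bs + c. Substituting each data point gives a linear system:
  4a + 2b + c = -22
  9a + 3b + c = -41
  16a + 4b + c = -66
Solving the system yields a = -3, b = -4, c = -2.
So q(s) = -3s^2 - 4s - 2.
The leading coefficient is -3.

-3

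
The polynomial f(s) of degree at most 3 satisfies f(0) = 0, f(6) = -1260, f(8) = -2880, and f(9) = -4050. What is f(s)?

Write f(s) = as^3 + bs^2 + cs + d. Substituting each data point gives a linear system:
  d = 0
  216a + 36b + 6c + d = -1260
  512a + 64b + 8c + d = -2880
  729a + 81b + 9c + d = -4050
Solving the system yields a = -5, b = -5, c = 0, d = 0.
So f(s) = -5s³ - 5s².
Check: f(8) = -2880. ✓

f(s) = -5s^3 - 5s^2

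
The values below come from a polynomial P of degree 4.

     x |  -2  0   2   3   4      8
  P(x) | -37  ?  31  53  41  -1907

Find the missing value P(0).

5

The 5 known points determine the degree-4 polynomial uniquely.
Write P(x) = ax^4 + bx^3 + cx^2 + dx + e. Substituting each data point gives a linear system:
  16a - 8b + 4c - 2d + e = -37
  16a + 8b + 4c + 2d + e = 31
  81a + 27b + 9c + 3d + e = 53
  256a + 64b + 16c + 4d + e = 41
  4096a + 512b + 64c + 8d + e = -1907
Solving the system yields a = -1, b = 4, c = 2, d = 1, e = 5.
So P(x) = -x^4 + 4x^3 + 2x^2 + x + 5.
Then P(0) = 5.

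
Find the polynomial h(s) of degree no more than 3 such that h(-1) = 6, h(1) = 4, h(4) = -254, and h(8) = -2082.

Using the Lagrange interpolation formula with nodes -1, 1, 4, 8:
  L_0(s) = (s - 1)(s - 4)(s - 8) / -90
  L_1(s) = (s + 1)(s - 4)(s - 8) / 42
  L_2(s) = (s + 1)(s - 1)(s - 8) / -60
  L_3(s) = (s + 1)(s - 1)(s - 4) / 252
Then h(s) = 6·L_0(s) + 4·L_1(s) - 254·L_2(s) - 2082·L_3(s).
Expanding and collecting terms gives h(s) = -4s^3 - s^2 + 3s + 6.
Check: h(4) = -254. ✓

h(s) = -4s^3 - s^2 + 3s + 6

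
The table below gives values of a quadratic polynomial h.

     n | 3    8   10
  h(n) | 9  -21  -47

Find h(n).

Using the Lagrange interpolation formula with nodes 3, 8, 10:
  L_0(n) = (n - 8)(n - 10) / 35
  L_1(n) = (n - 3)(n - 10) / -10
  L_2(n) = (n - 3)(n - 8) / 14
Then h(n) = 9·L_0(n) - 21·L_1(n) - 47·L_2(n).
Expanding and collecting terms gives h(n) = -n² + 5n + 3.
Check: h(3) = 9. ✓

h(n) = -n^2 + 5n + 3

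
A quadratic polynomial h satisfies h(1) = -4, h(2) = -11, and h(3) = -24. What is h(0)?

Forward differences of the values at x = 1, 2, 3:
  h  : -4  -11  -24
  Δ  : -7  -13
  Δ^2: -6
The second differences are constant, confirming degree 2.
Interpolating (Newton forward form) and evaluating at x = 0 gives h(0) = -3.

-3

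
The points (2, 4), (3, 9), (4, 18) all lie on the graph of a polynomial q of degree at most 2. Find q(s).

q(s) = 2s^2 - 5s + 6

Write q(s) = as^2 + bs + c. Substituting each data point gives a linear system:
  4a + 2b + c = 4
  9a + 3b + c = 9
  16a + 4b + c = 18
Solving the system yields a = 2, b = -5, c = 6.
So q(s) = 2s² - 5s + 6.
Check: q(2) = 4. ✓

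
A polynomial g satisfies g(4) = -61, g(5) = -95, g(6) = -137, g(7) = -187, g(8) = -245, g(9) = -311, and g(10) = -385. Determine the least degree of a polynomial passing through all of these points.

2

Forward differences of the values at x = 4, 5, 6, 7, 8, 9, 10:
  g  : -61  -95  -137  -187  -245  -311  -385
  Δ  : -34  -42  -50  -58  -66  -74
  Δ^2: -8  -8  -8  -8  -8
  Δ^3: 0  0  0  0
  Δ^4: 0  0  0
  Δ^5: 0  0
  Δ^6: 0
The second differences are constant (-8) and nonzero, while all higher differences vanish, so the minimal degree is 2.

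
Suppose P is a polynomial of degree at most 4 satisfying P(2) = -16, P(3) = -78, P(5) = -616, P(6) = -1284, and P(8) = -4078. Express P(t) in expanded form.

P(t) = -t^4 + 3t - 6

Write P(t) = at^4 + bt^3 + ct^2 + dt + e. Substituting each data point gives a linear system:
  16a + 8b + 4c + 2d + e = -16
  81a + 27b + 9c + 3d + e = -78
  625a + 125b + 25c + 5d + e = -616
  1296a + 216b + 36c + 6d + e = -1284
  4096a + 512b + 64c + 8d + e = -4078
Solving the system yields a = -1, b = 0, c = 0, d = 3, e = -6.
So P(t) = -t⁴ + 3t - 6.
Check: P(5) = -616. ✓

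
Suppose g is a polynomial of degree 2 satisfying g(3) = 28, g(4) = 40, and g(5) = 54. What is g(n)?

g(n) = n^2 + 5n + 4

Write g(n) = an^2 + bn + c. Substituting each data point gives a linear system:
  9a + 3b + c = 28
  16a + 4b + c = 40
  25a + 5b + c = 54
Solving the system yields a = 1, b = 5, c = 4.
So g(n) = n^2 + 5n + 4.
Check: g(4) = 40. ✓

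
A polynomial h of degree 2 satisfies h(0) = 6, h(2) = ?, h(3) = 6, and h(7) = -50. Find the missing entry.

The 3 known points determine the degree-2 polynomial uniquely.
Write h(s) = as^2 + bs + c. Substituting each data point gives a linear system:
  c = 6
  9a + 3b + c = 6
  49a + 7b + c = -50
Solving the system yields a = -2, b = 6, c = 6.
So h(s) = -2s² + 6s + 6.
Then h(2) = 10.

10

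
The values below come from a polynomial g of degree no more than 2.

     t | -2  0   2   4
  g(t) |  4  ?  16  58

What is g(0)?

The 3 known points determine the degree-2 polynomial uniquely.
Write g(t) = at^2 + bt + c. Substituting each data point gives a linear system:
  4a - 2b + c = 4
  4a + 2b + c = 16
  16a + 4b + c = 58
Solving the system yields a = 3, b = 3, c = -2.
So g(t) = 3t^2 + 3t - 2.
Then g(0) = -2.

-2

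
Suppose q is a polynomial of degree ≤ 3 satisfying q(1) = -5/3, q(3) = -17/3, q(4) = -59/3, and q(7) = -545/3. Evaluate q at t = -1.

Write q(t) = at^3 + bt^2 + ct + d. Substituting each data point gives a linear system:
  a + b + c + d = -5/3
  27a + 9b + 3c + d = -17/3
  64a + 16b + 4c + d = -59/3
  343a + 49b + 7c + d = -545/3
Solving the system yields a = -1, b = 4, c = -5, d = 1/3.
So q(t) = -t³ + 4t² - 5t + 1/3.
Then q(-1) = 31/3.

31/3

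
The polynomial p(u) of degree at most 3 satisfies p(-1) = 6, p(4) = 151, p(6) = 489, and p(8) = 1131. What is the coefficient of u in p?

Write p(u) = au^3 + bu^2 + cu + d. Substituting each data point gives a linear system:
  -a + b - c + d = 6
  64a + 16b + 4c + d = 151
  216a + 36b + 6c + d = 489
  512a + 64b + 8c + d = 1131
Solving the system yields a = 2, b = 2, c = -3, d = 3.
So p(u) = 2u³ + 2u² - 3u + 3.
The coefficient of u is -3.

-3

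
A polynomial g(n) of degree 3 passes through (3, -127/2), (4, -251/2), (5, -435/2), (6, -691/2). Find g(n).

g(n) = -n^3 - 3n^2 - 4n + 5/2

Write g(n) = an^3 + bn^2 + cn + d. Substituting each data point gives a linear system:
  27a + 9b + 3c + d = -127/2
  64a + 16b + 4c + d = -251/2
  125a + 25b + 5c + d = -435/2
  216a + 36b + 6c + d = -691/2
Solving the system yields a = -1, b = -3, c = -4, d = 5/2.
So g(n) = -n³ - 3n² - 4n + 5/2.
Check: g(4) = -251/2. ✓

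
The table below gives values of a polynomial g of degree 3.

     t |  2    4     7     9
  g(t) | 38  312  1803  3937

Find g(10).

5454

Using the Lagrange interpolation formula with nodes 2, 4, 7, 9:
  L_0(t) = (t - 4)(t - 7)(t - 9) / -70
  L_1(t) = (t - 2)(t - 7)(t - 9) / 30
  L_2(t) = (t - 2)(t - 4)(t - 9) / -30
  L_3(t) = (t - 2)(t - 4)(t - 7) / 70
Then g(t) = 38·L_0(t) + 312·L_1(t) + 1803·L_2(t) + 3937·L_3(t).
Expanding and collecting terms gives g(t) = 6t³ - 6t² + 5t + 4.
Evaluating at t = 10: g(10) = 5454.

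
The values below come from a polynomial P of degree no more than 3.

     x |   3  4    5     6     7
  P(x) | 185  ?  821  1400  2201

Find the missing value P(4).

The 4 known points determine the degree-3 polynomial uniquely.
Write P(x) = ax^3 + bx^2 + cx + d. Substituting each data point gives a linear system:
  27a + 9b + 3c + d = 185
  125a + 25b + 5c + d = 821
  216a + 36b + 6c + d = 1400
  343a + 49b + 7c + d = 2201
Solving the system yields a = 6, b = 3, c = 0, d = -4.
So P(x) = 6x^3 + 3x^2 - 4.
Then P(4) = 428.

428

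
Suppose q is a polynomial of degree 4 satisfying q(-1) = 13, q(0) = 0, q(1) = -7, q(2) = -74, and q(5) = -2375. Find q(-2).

Write q(u) = au^4 + bu^3 + cu^2 + du + e. Substituting each data point gives a linear system:
  a - b + c - d + e = 13
  e = 0
  a + b + c + d + e = -7
  16a + 8b + 4c + 2d + e = -74
  625a + 125b + 25c + 5d + e = -2375
Solving the system yields a = -3, b = -5, c = 6, d = -5, e = 0.
So q(u) = -3u^4 - 5u^3 + 6u^2 - 5u.
Then q(-2) = 26.

26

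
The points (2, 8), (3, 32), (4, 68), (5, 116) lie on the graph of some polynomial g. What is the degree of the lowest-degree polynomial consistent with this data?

Forward differences of the values at u = 2, 3, 4, 5:
  g  : 8  32  68  116
  Δ  : 24  36  48
  Δ^2: 12  12
  Δ^3: 0
The second differences are constant (12) and nonzero, while all higher differences vanish, so the minimal degree is 2.

2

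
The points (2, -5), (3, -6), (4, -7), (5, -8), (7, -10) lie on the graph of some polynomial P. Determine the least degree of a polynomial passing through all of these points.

1

Divided differences on the nodes 2, 3, 4, 5, 7:
  order 0: -5  -6  -7  -8  -10
  order 1: -1  -1  -1  -1
  order 2: 0  0  0
  order 3: 0  0
  order 4: 0
The order-1 divided differences are all -1 (nonzero) and every higher order vanishes, so the data lies on a polynomial of degree exactly 1.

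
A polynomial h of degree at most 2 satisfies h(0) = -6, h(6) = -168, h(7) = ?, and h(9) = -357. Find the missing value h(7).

The 3 known points determine the degree-2 polynomial uniquely.
Write h(u) = au^2 + bu + c. Substituting each data point gives a linear system:
  c = -6
  36a + 6b + c = -168
  81a + 9b + c = -357
Solving the system yields a = -4, b = -3, c = -6.
So h(u) = -4u² - 3u - 6.
Then h(7) = -223.

-223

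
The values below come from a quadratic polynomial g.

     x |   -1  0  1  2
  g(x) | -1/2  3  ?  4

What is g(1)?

The 3 known points determine the degree-2 polynomial uniquely.
Write g(x) = ax^2 + bx + c. Substituting each data point gives a linear system:
  a - b + c = -1/2
  c = 3
  4a + 2b + c = 4
Solving the system yields a = -1, b = 5/2, c = 3.
So g(x) = -x² + (5/2)x + 3.
Then g(1) = 9/2.

9/2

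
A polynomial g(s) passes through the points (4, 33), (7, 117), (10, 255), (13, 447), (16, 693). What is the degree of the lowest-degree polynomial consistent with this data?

Forward differences of the values at s = 4, 7, 10, 13, 16:
  g  : 33  117  255  447  693
  Δ  : 84  138  192  246
  Δ^2: 54  54  54
  Δ^3: 0  0
  Δ^4: 0
The second differences are constant (54) and nonzero, while all higher differences vanish, so the minimal degree is 2.

2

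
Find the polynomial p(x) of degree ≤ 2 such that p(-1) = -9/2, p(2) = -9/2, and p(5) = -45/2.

p(x) = -x^2 + x - 5/2

Write p(x) = ax^2 + bx + c. Substituting each data point gives a linear system:
  a - b + c = -9/2
  4a + 2b + c = -9/2
  25a + 5b + c = -45/2
Solving the system yields a = -1, b = 1, c = -5/2.
So p(x) = -x² + x - 5/2.
Check: p(2) = -9/2. ✓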